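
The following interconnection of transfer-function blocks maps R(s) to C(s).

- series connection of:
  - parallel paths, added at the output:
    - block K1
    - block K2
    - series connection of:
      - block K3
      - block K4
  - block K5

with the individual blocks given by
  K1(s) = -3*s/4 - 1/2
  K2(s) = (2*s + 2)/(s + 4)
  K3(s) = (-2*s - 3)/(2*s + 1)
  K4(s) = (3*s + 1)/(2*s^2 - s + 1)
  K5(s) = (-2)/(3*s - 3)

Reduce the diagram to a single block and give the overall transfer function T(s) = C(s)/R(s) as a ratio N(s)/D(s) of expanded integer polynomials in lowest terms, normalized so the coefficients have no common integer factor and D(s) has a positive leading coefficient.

(1) cascade K3, K4 gives (-6*s^2 - 11*s - 3)/(4*s^3 + s + 1)
(2) reduce the parallel group K1, K2, (K3*K4) gives (-12*s^5 - 24*s^4 - 27*s^3 - 149*s^2 - 194*s - 48)/(16*s^4 + 64*s^3 + 4*s^2 + 20*s + 16)
(3) series reduction of (K1+K2+(K3*K4)), K5 - this is the overall T(s), already in the required normalized form

Hence the answer: (12*s^5 + 24*s^4 + 27*s^3 + 149*s^2 + 194*s + 48)/(24*s^5 + 72*s^4 - 90*s^3 + 24*s^2 - 6*s - 24)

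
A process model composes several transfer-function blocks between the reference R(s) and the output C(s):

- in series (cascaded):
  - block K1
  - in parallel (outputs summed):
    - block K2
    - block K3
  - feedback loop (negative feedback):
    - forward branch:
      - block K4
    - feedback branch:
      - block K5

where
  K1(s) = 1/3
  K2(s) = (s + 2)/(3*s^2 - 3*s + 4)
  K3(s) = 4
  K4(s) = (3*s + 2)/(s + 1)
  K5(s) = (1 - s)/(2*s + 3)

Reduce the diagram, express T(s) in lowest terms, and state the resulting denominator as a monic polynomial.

Step 1: combine K2, K3 in parallel gives (12*s^2 - 11*s + 18)/(3*s^2 - 3*s + 4)
Step 2: collapse the loop (K4 forward, K5 return) gives (-6*s^2 - 13*s - 6)/(s^2 - 6*s - 5)
Step 3: reduce the series chain K1, (K2+K3), [K4/(1+K4*K5)] gives (-72*s^4 - 90*s^3 - 37*s^2 - 168*s - 108)/(9*s^4 - 63*s^3 + 21*s^2 - 27*s - 60)
No further cancellation is possible in the step-3 result, so that is T(s). Its denominator becomes monic after dividing by the leading coefficient 9.

Final answer: s^4 - 7*s^3 + 7*s^2/3 - 3*s - 20/3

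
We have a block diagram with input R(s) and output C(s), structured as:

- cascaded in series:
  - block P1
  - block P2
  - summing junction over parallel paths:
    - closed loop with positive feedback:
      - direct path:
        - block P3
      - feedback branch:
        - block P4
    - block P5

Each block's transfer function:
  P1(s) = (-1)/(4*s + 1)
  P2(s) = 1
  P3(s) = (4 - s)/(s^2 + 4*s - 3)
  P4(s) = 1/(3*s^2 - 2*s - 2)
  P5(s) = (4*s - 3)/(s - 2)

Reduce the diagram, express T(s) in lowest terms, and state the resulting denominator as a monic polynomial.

Step 1: collapse the loop (P3 forward, P4 return) = (-3*s^3 + 14*s^2 - 6*s - 8)/(3*s^4 + 10*s^3 - 19*s^2 - s + 2)
Step 2: add [P3/(1-P3*P4)], P5 (parallel) = (12*s^5 + 28*s^4 - 86*s^3 + 19*s^2 + 15*s + 10)/(3*s^5 + 4*s^4 - 39*s^3 + 37*s^2 + 4*s - 4)
Step 3: series reduction of P1, P2, ([P3/(1-P3*P4)]+P5) = (-12*s^5 - 28*s^4 + 86*s^3 - 19*s^2 - 15*s - 10)/(12*s^6 + 19*s^5 - 152*s^4 + 109*s^3 + 53*s^2 - 12*s - 4)
The result of step 3 is T(s) in lowest terms. Its denominator has leading coefficient 12; dividing the denominator through by 12 makes it monic.

Final answer: s^6 + 19*s^5/12 - 38*s^4/3 + 109*s^3/12 + 53*s^2/12 - s - 1/3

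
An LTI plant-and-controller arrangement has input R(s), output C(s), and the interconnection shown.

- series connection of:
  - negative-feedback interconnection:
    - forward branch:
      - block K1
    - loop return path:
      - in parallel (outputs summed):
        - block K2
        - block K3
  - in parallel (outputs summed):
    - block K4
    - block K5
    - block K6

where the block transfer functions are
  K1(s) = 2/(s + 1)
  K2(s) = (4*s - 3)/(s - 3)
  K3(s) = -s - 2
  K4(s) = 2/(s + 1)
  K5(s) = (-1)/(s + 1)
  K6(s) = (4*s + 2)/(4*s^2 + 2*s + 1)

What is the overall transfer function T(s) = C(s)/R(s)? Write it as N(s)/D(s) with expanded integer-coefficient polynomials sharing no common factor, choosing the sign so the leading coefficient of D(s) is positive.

First reduce the diagram to T(s).

1. combine K2, K3 in parallel; result (-s^2 + 5*s + 3)/(s - 3)
2. close the feedback loop around K1, (K2+K3); result (6 - 2*s)/(s^2 - 8*s - 3)
3. reduce the parallel group K4, K5, K6; result (8*s^2 + 8*s + 3)/(4*s^3 + 6*s^2 + 3*s + 1)
4. combine [K1/(1+K1*(K2+K3))], (K4+K5+K6) in series - this is the overall T(s), already in the required normalized form

Answer: (-16*s^3 + 32*s^2 + 42*s + 18)/(4*s^5 - 26*s^4 - 57*s^3 - 41*s^2 - 17*s - 3)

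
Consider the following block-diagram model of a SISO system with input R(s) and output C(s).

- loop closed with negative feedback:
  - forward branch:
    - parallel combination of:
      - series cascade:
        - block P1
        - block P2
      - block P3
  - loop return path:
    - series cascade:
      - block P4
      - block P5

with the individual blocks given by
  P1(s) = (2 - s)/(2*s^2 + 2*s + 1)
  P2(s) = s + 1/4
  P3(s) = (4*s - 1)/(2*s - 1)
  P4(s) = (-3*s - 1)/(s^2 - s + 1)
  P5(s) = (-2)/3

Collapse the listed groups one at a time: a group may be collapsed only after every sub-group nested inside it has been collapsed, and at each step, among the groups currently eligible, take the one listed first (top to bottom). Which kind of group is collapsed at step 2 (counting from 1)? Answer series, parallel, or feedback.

(1) multiply P1, P2 (series)
(2) add (P1*P2), P3 (parallel)
(3) cascade P4, P5
(4) close the feedback loop around ((P1*P2)+P3), (P4*P5)
Step 2 collapses a parallel group.

Final answer: parallel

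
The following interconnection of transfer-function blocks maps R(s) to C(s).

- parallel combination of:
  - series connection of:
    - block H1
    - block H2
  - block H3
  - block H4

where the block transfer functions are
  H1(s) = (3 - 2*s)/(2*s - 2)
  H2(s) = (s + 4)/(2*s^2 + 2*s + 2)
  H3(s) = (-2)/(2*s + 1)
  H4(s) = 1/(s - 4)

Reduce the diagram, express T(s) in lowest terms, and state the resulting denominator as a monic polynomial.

Step 1 - reduce the series chain H1, H2 -> (-2*s^2 - 5*s + 12)/(4*s^3 - 4)
Step 2 - reduce the parallel group (H1*H2), H3, H4 -> (-4*s^4 + 40*s^3 + 67*s^2 - 64*s - 84)/(8*s^5 - 28*s^4 - 16*s^3 - 8*s^2 + 28*s + 16)
The result of step 2 is T(s) in lowest terms. Its denominator has leading coefficient 8; dividing the denominator through by 8 makes it monic.

Therefore the answer is s^5 - 7*s^4/2 - 2*s^3 - s^2 + 7*s/2 + 2.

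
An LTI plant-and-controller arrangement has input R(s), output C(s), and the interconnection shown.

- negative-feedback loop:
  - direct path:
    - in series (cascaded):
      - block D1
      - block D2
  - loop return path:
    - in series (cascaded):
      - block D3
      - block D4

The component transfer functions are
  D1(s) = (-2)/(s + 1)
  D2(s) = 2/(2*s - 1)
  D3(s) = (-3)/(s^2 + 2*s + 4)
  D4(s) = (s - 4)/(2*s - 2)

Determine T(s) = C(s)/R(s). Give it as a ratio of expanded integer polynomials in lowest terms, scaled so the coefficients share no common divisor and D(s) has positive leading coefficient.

Answer: (-4*s^3 - 4*s^2 - 8*s + 16)/(2*s^5 + 3*s^4 + 4*s^3 - 7*s^2 - 20)

Working:
(1) combine D1, D2 in series; result (-4)/(2*s^2 + s - 1)
(2) combine D3, D4 in series; result (12 - 3*s)/(2*s^3 + 2*s^2 + 4*s - 8)
(3) collapse the loop ((D1*D2) forward, (D3*D4) return): this yields T(s), and no further normalization is needed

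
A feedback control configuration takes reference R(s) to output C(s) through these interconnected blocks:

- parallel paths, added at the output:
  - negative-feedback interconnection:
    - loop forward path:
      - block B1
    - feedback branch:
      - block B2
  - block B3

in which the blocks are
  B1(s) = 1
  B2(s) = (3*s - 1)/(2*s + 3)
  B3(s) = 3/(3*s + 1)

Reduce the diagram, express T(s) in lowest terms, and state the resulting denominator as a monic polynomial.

Answer: s^2 + 11*s/15 + 2/15

Working:
[1] feedback reduction of B1, B2: (2*s + 3)/(5*s + 2)
[2] parallel reduction of [B1/(1+B1*B2)], B3: (6*s^2 + 26*s + 9)/(15*s^2 + 11*s + 2)
No further cancellation is possible in the step-2 result, so that is T(s). Its denominator becomes monic after dividing by the leading coefficient 15.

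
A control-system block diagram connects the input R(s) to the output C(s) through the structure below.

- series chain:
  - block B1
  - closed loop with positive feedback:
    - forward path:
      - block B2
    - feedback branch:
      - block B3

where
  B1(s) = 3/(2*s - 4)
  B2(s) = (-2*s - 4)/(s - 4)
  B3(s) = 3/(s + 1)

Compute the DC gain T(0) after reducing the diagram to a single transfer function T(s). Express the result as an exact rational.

Reducing step by step:

Step 1: close the feedback loop around B2, B3 gives (-2*s^2 - 6*s - 4)/(s^2 + 3*s + 8)
Step 2: combine B1, [B2/(1-B2*B3)] in series gives (-3*s^2 - 9*s - 6)/(s^3 + s^2 + 2*s - 16)
That last expression is T(s); at s = 0 only the constant terms survive, so T(0) = -6/(-16) = 3/8.

Answer: 3/8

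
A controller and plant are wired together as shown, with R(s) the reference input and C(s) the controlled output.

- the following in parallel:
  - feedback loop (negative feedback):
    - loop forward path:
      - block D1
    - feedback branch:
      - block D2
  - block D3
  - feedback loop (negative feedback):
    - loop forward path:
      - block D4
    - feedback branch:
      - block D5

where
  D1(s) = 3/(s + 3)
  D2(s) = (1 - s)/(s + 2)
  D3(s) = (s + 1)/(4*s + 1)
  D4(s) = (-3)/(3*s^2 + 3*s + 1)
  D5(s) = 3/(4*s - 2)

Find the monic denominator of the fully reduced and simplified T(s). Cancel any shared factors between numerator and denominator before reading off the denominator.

The answer is s^6 + 11*s^5/4 + 251*s^4/24 + 137*s^3/24 - 121*s^2/48 - 109*s/12 - 33/16.

Reasoning:
[1] feedback reduction of D1, D2; result (3*s + 6)/(s^2 + 2*s + 9)
[2] reduce the feedback loop with forward D4 and return D5; result (6 - 12*s)/(12*s^3 + 6*s^2 - 2*s - 11)
[3] reduce the parallel group [D1/(1+D1*D2)], D3, [D4/(1+D4*D5)]; result (12*s^6 + 186*s^5 + 496*s^4 + 283*s^3 - 553*s^2 - 328*s - 111)/(48*s^6 + 132*s^5 + 502*s^4 + 274*s^3 - 121*s^2 - 436*s - 99)
No further cancellation is possible in the step-3 result, so that is T(s). Its denominator becomes monic after dividing by the leading coefficient 48.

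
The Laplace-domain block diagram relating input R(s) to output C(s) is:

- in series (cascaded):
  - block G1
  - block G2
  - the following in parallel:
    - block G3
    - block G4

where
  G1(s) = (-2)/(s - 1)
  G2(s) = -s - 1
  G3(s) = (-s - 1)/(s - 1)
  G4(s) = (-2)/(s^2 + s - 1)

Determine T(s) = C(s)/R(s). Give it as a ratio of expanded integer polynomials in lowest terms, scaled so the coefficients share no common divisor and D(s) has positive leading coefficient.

The answer is (-2*s^4 - 6*s^3 - 8*s^2 + 2*s + 6)/(s^4 - s^3 - 2*s^2 + 3*s - 1).

Reasoning:
(1) sum the parallel branches G3, G4 -> (-s^3 - 2*s^2 - 2*s + 3)/(s^3 - 2*s + 1)
(2) combine G1, G2, (G3+G4) in series, giving the overall T(s)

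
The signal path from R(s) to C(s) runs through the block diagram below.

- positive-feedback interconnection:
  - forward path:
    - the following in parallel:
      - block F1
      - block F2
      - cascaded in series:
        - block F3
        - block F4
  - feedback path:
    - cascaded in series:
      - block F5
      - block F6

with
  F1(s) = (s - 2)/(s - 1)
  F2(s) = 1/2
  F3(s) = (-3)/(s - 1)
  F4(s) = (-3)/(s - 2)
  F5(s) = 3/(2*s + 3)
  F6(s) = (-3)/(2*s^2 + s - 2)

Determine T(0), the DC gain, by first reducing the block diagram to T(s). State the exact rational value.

Answer: -14/19

Working:
(1) multiply F3, F4 (series); result 9/(s^2 - 3*s + 2)
(2) add F1, F2, (F3*F4) (parallel); result (3*s^2 - 11*s + 28)/(2*s^2 - 6*s + 4)
(3) cascade F5, F6; result (-9)/(4*s^3 + 8*s^2 - s - 6)
(4) feedback reduction of (F1+F2+(F3*F4)), (F5*F6); result (12*s^5 - 20*s^4 + 21*s^3 + 217*s^2 + 38*s - 168)/(8*s^5 - 8*s^4 - 34*s^3 + 53*s^2 - 67*s + 228)
Evaluating the step-4 result (the overall T(s)) at s = 0 gives T(0) = -168/228 = -14/19.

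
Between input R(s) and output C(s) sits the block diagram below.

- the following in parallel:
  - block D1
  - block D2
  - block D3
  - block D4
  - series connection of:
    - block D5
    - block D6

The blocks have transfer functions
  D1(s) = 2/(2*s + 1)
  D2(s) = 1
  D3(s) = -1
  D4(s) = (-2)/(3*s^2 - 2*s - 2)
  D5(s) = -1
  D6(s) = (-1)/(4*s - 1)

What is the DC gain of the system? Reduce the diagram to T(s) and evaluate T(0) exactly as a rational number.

The answer is 2.

Reasoning:
(1) combine D5, D6 in series: 1/(4*s - 1)
(2) combine D1, D2, D3, D4, (D5*D6) in parallel: (30*s^3 - 39*s^2 - 22*s + 4)/(24*s^4 - 10*s^3 - 23*s^2 - 2*s + 2)
Evaluating the step-2 result (the overall T(s)) at s = 0 gives T(0) = 4/2 = 2.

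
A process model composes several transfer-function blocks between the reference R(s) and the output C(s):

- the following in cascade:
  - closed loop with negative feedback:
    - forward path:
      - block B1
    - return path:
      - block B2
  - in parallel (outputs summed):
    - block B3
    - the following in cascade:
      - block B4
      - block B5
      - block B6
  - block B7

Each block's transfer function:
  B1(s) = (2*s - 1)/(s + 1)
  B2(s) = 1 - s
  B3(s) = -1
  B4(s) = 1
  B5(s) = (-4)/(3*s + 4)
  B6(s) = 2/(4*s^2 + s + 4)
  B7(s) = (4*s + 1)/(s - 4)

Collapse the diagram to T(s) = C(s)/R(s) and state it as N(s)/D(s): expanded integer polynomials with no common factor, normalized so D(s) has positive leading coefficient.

Answer: (96*s^5 + 128*s^4 + 78*s^3 + 141*s^2 - 64*s - 24)/(24*s^6 - 106*s^5 - 4*s^4 + 144*s^3 + 64*s^2 + 256*s)

Working:
Step 1 - close the feedback loop around B1, B2; result (1 - 2*s)/(2*s^2 - 4*s)
Step 2 - reduce the series chain B4, B5, B6; result (-8)/(12*s^3 + 19*s^2 + 16*s + 16)
Step 3 - add B3, (B4*B5*B6) (parallel); result (-12*s^3 - 19*s^2 - 16*s - 24)/(12*s^3 + 19*s^2 + 16*s + 16)
Step 4 - reduce the series chain [B1/(1+B1*B2)], (B3+(B4*B5*B6)), B7; the result is T(s) itself (integer coefficients, no common factor, positive leading denominator coefficient)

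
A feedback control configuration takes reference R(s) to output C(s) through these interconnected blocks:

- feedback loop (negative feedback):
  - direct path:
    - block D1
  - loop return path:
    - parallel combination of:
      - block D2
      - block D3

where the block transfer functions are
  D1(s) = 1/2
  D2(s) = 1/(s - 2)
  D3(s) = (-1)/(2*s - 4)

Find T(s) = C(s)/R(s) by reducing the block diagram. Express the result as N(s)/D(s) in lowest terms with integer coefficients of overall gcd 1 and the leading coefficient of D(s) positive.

Reducing step by step:

Step 1. sum the parallel branches D2, D3 gives 1/(2*s - 4)
Step 2. collapse the loop (D1 forward, (D2+D3) return), which is the overall transfer function T(s) = C(s)/R(s) in lowest terms

Answer: (2*s - 4)/(4*s - 7)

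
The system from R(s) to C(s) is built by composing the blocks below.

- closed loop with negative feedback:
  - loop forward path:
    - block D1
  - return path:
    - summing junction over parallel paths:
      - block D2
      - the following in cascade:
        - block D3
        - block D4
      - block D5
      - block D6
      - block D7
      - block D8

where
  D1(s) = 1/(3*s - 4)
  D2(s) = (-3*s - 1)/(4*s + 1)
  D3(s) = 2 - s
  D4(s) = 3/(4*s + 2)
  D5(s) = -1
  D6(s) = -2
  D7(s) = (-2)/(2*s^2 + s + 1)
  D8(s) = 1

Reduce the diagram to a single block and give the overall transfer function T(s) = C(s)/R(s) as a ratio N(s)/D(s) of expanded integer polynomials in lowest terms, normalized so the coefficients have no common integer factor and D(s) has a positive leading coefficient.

Answer: (32*s^4 + 40*s^3 + 32*s^2 + 14*s + 2)/(96*s^5 - 120*s^4 - 146*s^3 - 187*s^2 - 87*s - 12)

Working:
[1] series reduction of D3, D4: (6 - 3*s)/(4*s + 2)
[2] sum the parallel branches D2, (D3*D4), D5, D6, D7, D8: (-112*s^4 - 82*s^3 - 101*s^2 - 37*s - 4)/(32*s^4 + 40*s^3 + 32*s^2 + 14*s + 2)
[3] apply the feedback formula to D1, (D2+(D3*D4)+D5+D6+D7+D8) - this is the overall T(s), already in the required normalized form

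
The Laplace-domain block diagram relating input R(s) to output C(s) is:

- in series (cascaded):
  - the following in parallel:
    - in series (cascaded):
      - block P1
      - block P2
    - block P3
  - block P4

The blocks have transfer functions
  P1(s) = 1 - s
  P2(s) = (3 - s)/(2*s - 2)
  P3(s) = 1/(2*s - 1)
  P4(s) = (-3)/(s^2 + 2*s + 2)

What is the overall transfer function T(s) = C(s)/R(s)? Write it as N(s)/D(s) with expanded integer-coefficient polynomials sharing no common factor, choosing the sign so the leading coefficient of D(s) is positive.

Reducing step by step:

1. combine P1, P2 in series gives s/2 - 3/2
2. add (P1*P2), P3 (parallel) gives (2*s^2 - 7*s + 5)/(4*s - 2)
3. cascade ((P1*P2)+P3), P4: this yields T(s), and no further normalization is needed

Answer: (-6*s^2 + 21*s - 15)/(4*s^3 + 6*s^2 + 4*s - 4)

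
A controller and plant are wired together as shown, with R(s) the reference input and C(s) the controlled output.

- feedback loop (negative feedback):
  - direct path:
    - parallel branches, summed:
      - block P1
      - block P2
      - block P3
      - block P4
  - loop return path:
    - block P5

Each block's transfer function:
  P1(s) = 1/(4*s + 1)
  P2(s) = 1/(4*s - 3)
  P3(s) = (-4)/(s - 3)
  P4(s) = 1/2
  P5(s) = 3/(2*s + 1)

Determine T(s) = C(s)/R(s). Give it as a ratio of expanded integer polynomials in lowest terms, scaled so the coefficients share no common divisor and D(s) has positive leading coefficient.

Answer: (32*s^4 - 320*s^3 - 102*s^2 + 123*s + 45)/(64*s^4 - 144*s^3 - 532*s^2 + 177*s + 153)

Working:
Step 1. combine P1, P2, P3, P4 in parallel; result (16*s^3 - 168*s^2 + 33*s + 45)/(32*s^3 - 112*s^2 + 42*s + 18)
Step 2. reduce the feedback loop with forward (P1+P2+P3+P4) and return P5; the result is T(s) itself (integer coefficients, no common factor, positive leading denominator coefficient)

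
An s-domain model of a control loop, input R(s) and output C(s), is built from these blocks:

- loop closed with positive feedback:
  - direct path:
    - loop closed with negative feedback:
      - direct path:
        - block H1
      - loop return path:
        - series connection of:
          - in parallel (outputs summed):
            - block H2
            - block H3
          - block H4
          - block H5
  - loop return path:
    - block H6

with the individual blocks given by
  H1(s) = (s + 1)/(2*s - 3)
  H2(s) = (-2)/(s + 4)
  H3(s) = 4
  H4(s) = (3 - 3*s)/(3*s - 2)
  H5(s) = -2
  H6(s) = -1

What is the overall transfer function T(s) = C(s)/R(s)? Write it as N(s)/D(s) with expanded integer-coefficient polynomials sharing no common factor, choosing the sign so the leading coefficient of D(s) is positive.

Step 1 - parallel reduction of H2, H3 gives (4*s + 14)/(s + 4)
Step 2 - cascade (H2+H3), H4, H5 gives (24*s^2 + 60*s - 84)/(3*s^2 + 10*s - 8)
Step 3 - reduce the feedback loop with forward H1 and return ((H2+H3)*H4*H5) gives (3*s^3 + 13*s^2 + 2*s - 8)/(30*s^3 + 95*s^2 - 70*s - 60)
Step 4 - reduce the feedback loop with forward [H1/(1+H1*((H2+H3)*H4*H5))] and return H6; the result is T(s) itself (integer coefficients, no common factor, positive leading denominator coefficient)

Final answer: (3*s^3 + 13*s^2 + 2*s - 8)/(33*s^3 + 108*s^2 - 68*s - 68)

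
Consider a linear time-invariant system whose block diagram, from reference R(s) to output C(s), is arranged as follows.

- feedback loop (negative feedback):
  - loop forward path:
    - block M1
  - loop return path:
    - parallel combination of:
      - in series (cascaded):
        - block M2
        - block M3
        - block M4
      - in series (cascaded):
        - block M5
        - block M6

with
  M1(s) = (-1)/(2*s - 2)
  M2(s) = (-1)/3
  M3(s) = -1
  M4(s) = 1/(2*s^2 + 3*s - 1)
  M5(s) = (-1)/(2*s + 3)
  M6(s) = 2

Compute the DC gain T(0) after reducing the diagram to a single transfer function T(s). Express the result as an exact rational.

(1) combine M2, M3, M4 in series: 1/(6*s^2 + 9*s - 3)
(2) multiply M5, M6 (series): (-2)/(2*s + 3)
(3) combine (M2*M3*M4), (M5*M6) in parallel: (-12*s^2 - 16*s + 9)/(12*s^3 + 36*s^2 + 21*s - 9)
(4) close the feedback loop around M1, ((M2*M3*M4)+(M5*M6)): (-12*s^3 - 36*s^2 - 21*s + 9)/(24*s^4 + 48*s^3 - 18*s^2 - 44*s + 9)
Step 4 gives the overall T(s). Then T(0) = 9/9 = 1.

Answer: 1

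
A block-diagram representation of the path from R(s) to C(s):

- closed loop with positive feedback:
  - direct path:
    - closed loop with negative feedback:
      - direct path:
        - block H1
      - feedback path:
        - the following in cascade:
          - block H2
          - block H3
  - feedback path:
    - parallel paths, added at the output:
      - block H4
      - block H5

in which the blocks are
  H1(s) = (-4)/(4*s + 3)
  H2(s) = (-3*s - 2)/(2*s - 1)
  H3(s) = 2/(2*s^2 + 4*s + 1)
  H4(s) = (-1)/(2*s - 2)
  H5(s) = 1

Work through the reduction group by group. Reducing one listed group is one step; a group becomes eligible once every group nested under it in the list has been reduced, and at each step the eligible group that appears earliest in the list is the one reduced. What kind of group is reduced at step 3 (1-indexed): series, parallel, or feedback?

1. combine H2, H3 in series
2. reduce the feedback loop with forward H1 and return (H2*H3)
3. combine H4, H5 in parallel
4. reduce the feedback loop with forward [H1/(1+H1*(H2*H3))] and return (H4+H5)
At step 3 the group reduced is parallel.

Final answer: parallel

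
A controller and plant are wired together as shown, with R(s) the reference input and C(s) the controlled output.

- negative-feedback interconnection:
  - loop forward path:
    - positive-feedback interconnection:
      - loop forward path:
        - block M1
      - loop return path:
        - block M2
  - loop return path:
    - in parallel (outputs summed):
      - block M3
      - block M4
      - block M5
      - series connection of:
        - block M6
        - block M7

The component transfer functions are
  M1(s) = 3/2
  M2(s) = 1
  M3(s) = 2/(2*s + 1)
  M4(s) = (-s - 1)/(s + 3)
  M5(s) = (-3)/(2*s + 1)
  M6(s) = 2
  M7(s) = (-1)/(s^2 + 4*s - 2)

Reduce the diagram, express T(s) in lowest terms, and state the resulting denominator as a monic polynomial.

(1) feedback reduction of M1, M2: -3
(2) series reduction of M6, M7: (-2)/(s^2 + 4*s - 2)
(3) parallel reduction of M3, M4, M5, (M6*M7): (-2*s^4 - 12*s^3 - 20*s^2 - 22*s + 2)/(2*s^4 + 15*s^3 + 27*s^2 - 2*s - 6)
(4) reduce the feedback loop with forward [M1/(1-M1*M2)] and return (M3+M4+M5+(M6*M7)): (-6*s^4 - 45*s^3 - 81*s^2 + 6*s + 18)/(8*s^4 + 51*s^3 + 87*s^2 + 64*s - 12)
Step 4 gives the fully reduced T(s), with no common factor left to cancel. The denominator's leading coefficient is 8, so divide each of its coefficients by 8 to get the monic form.

Therefore the answer is s^4 + 51*s^3/8 + 87*s^2/8 + 8*s - 3/2.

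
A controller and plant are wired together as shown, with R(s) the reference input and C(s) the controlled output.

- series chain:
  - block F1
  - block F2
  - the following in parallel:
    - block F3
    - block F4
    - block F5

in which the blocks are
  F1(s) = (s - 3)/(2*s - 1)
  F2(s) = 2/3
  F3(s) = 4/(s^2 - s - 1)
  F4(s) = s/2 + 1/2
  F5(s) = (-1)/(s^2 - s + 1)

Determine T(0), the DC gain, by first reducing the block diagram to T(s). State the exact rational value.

First reduce the diagram to T(s).

(1) reduce the parallel group F3, F4, F5 -> (s^5 - s^4 - s^3 + 7*s^2 - 7*s + 9)/(2*s^4 - 4*s^3 + 2*s^2 - 2)
(2) series reduction of F1, F2, (F3+F4+F5) -> (s^6 - 4*s^5 + 2*s^4 + 10*s^3 - 28*s^2 + 30*s - 27)/(6*s^5 - 15*s^4 + 12*s^3 - 3*s^2 - 6*s + 3)
Evaluating the step-2 result (the overall T(s)) at s = 0 gives T(0) = -27/3 = -9.

Answer: -9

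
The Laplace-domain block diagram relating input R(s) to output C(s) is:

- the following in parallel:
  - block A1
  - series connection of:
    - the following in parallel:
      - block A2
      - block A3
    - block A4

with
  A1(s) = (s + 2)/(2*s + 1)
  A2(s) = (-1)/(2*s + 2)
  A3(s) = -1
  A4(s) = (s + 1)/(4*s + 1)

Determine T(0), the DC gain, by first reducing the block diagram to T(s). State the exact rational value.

Step 1: sum the parallel branches A2, A3 gives (-2*s - 3)/(2*s + 2)
Step 2: combine (A2+A3), A4 in series gives (-2*s - 3)/(8*s + 2)
Step 3: reduce the parallel group A1, ((A2+A3)*A4) gives (4*s^2 + 10*s + 1)/(16*s^2 + 12*s + 2)
That last expression is T(s); at s = 0 only the constant terms survive, so T(0) = 1/2.

Therefore the answer is 1/2.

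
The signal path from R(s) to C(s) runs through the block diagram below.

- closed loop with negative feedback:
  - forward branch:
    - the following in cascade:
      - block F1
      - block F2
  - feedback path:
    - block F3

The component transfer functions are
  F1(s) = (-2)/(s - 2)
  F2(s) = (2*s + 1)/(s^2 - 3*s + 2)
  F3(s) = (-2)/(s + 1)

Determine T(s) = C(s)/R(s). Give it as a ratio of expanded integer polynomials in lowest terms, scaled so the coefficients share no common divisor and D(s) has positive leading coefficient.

Answer: (-4*s^2 - 6*s - 2)/(s^4 - 4*s^3 + 3*s^2 + 12*s)

Working:
Step 1. combine F1, F2 in series: (-4*s - 2)/(s^3 - 5*s^2 + 8*s - 4)
Step 2. apply the feedback formula to (F1*F2), F3, giving the overall T(s)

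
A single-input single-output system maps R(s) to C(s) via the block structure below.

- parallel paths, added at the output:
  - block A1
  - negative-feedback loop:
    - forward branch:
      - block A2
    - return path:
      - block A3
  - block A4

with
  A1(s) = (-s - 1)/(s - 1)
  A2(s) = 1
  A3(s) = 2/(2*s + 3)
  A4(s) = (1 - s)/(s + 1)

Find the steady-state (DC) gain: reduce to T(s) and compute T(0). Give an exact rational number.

Answer: 13/5

Working:
Step 1 - close the feedback loop around A2, A3: (2*s + 3)/(2*s + 5)
Step 2 - parallel reduction of A1, [A2/(1+A2*A3)], A4: (-2*s^3 - 7*s^2 - 6*s - 13)/(2*s^3 + 5*s^2 - 2*s - 5)
The step-2 result is T(s). Setting s = 0: T(0) = -13/(-5) = 13/5.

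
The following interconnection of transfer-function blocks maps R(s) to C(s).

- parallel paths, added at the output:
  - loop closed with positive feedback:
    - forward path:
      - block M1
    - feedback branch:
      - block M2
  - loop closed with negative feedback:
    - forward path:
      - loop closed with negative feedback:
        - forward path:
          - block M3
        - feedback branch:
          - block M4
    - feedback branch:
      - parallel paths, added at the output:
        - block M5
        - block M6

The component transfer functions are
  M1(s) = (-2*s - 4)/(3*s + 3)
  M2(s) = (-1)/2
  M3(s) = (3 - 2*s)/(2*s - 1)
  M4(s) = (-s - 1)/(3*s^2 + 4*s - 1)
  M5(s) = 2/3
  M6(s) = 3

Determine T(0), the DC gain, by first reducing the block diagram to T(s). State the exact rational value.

1. apply the feedback formula to M1, M2; result (-2*s - 4)/(2*s + 1)
2. collapse the loop (M3 forward, M4 return); result (-6*s^3 + s^2 + 14*s - 3)/(6*s^3 + 7*s^2 - 7*s - 2)
3. parallel reduction of M5, M6; result 11/3
4. close the feedback loop around [M3/(1+M3*M4)], (M5+M6); result (18*s^3 - 3*s^2 - 42*s + 9)/(48*s^3 - 32*s^2 - 133*s + 39)
5. add [M1/(1-M1*M2)], [[M3/(1+M3*M4)]/(1+[M3/(1+M3*M4)]*(M5+M6))] (parallel); result (-60*s^4 - 116*s^3 + 307*s^2 + 430*s - 147)/(96*s^4 - 16*s^3 - 298*s^2 - 55*s + 39)
That last expression is T(s); at s = 0 only the constant terms survive, so T(0) = -147/39 = -49/13.

Final answer: -49/13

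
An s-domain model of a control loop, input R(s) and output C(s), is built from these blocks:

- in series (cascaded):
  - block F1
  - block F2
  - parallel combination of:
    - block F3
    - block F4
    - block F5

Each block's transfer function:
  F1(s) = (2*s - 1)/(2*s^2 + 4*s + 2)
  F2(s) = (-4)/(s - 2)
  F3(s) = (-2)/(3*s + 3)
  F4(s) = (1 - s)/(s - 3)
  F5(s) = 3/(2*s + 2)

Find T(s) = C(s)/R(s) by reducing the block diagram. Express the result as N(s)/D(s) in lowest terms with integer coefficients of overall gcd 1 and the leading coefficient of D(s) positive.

Step 1 - parallel reduction of F3, F4, F5 gives (-6*s^2 + 5*s - 9)/(6*s^2 - 12*s - 18)
Step 2 - combine F1, F2, (F3+F4+F5) in series - this is the overall T(s), already in the required normalized form

Answer: (12*s^3 - 16*s^2 + 23*s - 9)/(3*s^5 - 6*s^4 - 18*s^3 + 12*s^2 + 39*s + 18)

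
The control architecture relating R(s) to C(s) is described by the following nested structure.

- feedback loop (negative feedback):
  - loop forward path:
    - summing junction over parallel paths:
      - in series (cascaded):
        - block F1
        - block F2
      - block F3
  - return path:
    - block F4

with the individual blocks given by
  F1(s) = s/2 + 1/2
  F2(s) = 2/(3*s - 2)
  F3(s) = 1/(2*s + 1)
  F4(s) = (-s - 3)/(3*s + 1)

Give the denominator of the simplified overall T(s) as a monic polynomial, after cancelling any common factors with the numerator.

The answer is s^3 - 9*s^2/16 - 3*s/2 + 1/16.

Reasoning:
Step 1 - combine F1, F2 in series = (s + 1)/(3*s - 2)
Step 2 - sum the parallel branches (F1*F2), F3 = (2*s^2 + 6*s - 1)/(6*s^2 - s - 2)
Step 3 - feedback reduction of ((F1*F2)+F3), F4 = (6*s^3 + 20*s^2 + 3*s - 1)/(16*s^3 - 9*s^2 - 24*s + 1)
Step 3 gives the fully reduced T(s), with no common factor left to cancel. The denominator's leading coefficient is 16, so divide each of its coefficients by 16 to get the monic form.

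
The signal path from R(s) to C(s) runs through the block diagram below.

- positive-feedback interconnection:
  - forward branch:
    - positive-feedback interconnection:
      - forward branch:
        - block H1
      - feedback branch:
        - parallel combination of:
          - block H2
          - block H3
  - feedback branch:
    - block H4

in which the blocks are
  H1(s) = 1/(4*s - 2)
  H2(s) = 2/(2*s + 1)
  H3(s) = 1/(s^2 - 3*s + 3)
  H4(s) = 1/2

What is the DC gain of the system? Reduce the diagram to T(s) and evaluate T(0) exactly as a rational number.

Step 1. add H2, H3 (parallel), giving (2*s^2 - 4*s + 7)/(2*s^3 - 5*s^2 + 3*s + 3)
Step 2. close the feedback loop around H1, (H2+H3), giving (2*s^3 - 5*s^2 + 3*s + 3)/(8*s^4 - 24*s^3 + 20*s^2 + 10*s - 13)
Step 3. reduce the feedback loop with forward [H1/(1-H1*(H2+H3))] and return H4, giving (4*s^3 - 10*s^2 + 6*s + 6)/(16*s^4 - 50*s^3 + 45*s^2 + 17*s - 29)
That last expression is T(s); at s = 0 only the constant terms survive, so T(0) = 6/(-29) = -6/29.

Therefore the answer is -6/29.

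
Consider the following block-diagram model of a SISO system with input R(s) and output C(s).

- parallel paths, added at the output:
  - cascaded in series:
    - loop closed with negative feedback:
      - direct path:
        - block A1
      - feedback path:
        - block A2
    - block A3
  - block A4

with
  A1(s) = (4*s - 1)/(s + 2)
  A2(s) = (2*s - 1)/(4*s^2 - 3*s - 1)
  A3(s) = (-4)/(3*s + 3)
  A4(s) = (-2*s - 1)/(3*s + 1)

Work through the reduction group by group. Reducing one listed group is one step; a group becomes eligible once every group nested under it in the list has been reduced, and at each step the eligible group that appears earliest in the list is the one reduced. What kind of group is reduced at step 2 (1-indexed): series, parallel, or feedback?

Reducing step by step:

Step 1 - feedback reduction of A1, A2
Step 2 - cascade [A1/(1+A1*A2)], A3
Step 3 - sum the parallel branches ([A1/(1+A1*A2)]*A3), A4
At step 2 the group reduced is series.

Answer: series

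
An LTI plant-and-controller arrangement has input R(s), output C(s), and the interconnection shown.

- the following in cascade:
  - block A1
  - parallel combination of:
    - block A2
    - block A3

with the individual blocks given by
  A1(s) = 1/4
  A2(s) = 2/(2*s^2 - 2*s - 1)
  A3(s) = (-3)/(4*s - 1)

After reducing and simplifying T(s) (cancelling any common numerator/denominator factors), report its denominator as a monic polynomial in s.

The answer is s^3 - 5*s^2/4 - s/4 + 1/8.

Reasoning:
[1] parallel reduction of A2, A3: (-6*s^2 + 14*s + 1)/(8*s^3 - 10*s^2 - 2*s + 1)
[2] cascade A1, (A2+A3): (-6*s^2 + 14*s + 1)/(32*s^3 - 40*s^2 - 8*s + 4)
T(s) is the step-2 result (common factors already cancelled). Leading coefficient of the denominator: 32. Divide through by 32 for the monic polynomial.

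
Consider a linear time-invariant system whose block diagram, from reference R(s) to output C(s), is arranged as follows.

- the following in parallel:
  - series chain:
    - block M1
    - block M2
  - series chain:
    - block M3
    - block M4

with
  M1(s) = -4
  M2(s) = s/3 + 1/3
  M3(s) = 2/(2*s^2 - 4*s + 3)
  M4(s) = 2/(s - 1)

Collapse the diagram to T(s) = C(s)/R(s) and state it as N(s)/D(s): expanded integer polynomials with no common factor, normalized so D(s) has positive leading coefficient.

Step 1. series reduction of M1, M2 -> -4*s/3 - 4/3
Step 2. series reduction of M3, M4 -> 4/(2*s^3 - 6*s^2 + 7*s - 3)
Step 3. sum the parallel branches (M1*M2), (M3*M4); the result is T(s) itself (integer coefficients, no common factor, positive leading denominator coefficient)

Answer: (-8*s^4 + 16*s^3 - 4*s^2 - 16*s + 24)/(6*s^3 - 18*s^2 + 21*s - 9)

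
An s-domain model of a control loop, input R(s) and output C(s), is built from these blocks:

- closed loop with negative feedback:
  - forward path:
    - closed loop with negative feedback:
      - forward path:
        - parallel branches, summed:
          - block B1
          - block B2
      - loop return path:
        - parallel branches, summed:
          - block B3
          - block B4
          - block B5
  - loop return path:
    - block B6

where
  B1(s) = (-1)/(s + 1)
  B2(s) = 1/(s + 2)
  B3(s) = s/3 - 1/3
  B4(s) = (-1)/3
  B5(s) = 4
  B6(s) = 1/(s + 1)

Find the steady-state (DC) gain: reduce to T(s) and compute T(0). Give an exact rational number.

Step 1: parallel reduction of B1, B2; result (-1)/(s^2 + 3*s + 2)
Step 2: add B3, B4, B5 (parallel); result s/3 + 10/3
Step 3: collapse the loop ((B1+B2) forward, (B3+B4+B5) return); result (-3)/(3*s^2 + 8*s - 4)
Step 4: apply the feedback formula to [(B1+B2)/(1+(B1+B2)*(B3+B4+B5))], B6; result (-3*s - 3)/(3*s^3 + 11*s^2 + 4*s - 7)
The step-4 result is T(s). Setting s = 0: T(0) = -3/(-7) = 3/7.

Final answer: 3/7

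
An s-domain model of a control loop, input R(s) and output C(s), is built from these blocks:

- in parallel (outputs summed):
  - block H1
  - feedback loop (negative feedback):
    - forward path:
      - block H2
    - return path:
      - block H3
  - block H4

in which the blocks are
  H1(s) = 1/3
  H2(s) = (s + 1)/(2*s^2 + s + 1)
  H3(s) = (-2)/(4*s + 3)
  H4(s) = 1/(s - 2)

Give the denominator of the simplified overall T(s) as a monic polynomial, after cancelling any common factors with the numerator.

Answer: s^4 - 3*s^3/4 - 15*s^2/8 - 9*s/8 - 1/4

Working:
(1) feedback reduction of H2, H3; result (4*s^2 + 7*s + 3)/(8*s^3 + 10*s^2 + 5*s + 1)
(2) add H1, [H2/(1+H2*H3)], H4 (parallel); result (8*s^4 + 30*s^3 + 12*s^2 - 27*s - 17)/(24*s^4 - 18*s^3 - 45*s^2 - 27*s - 6)
No further cancellation is possible in the step-2 result, so that is T(s). Its denominator becomes monic after dividing by the leading coefficient 24.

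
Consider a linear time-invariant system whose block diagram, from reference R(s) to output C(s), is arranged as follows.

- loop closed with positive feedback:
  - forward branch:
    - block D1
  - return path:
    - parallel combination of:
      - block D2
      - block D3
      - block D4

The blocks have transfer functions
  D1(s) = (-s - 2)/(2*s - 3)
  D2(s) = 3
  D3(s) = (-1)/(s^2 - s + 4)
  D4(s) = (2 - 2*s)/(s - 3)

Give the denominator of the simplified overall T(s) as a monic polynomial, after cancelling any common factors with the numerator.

First reduce the diagram to T(s).

[1] parallel reduction of D2, D3, D4: (s^3 - 8*s^2 + 10*s - 25)/(s^3 - 4*s^2 + 7*s - 12)
[2] close the feedback loop around D1, (D2+D3+D4): (-s^4 + 2*s^3 + s^2 - 2*s + 24)/(3*s^4 - 17*s^3 + 20*s^2 - 50*s - 14)
Step 2 gives the fully reduced T(s), with no common factor left to cancel. The denominator's leading coefficient is 3, so divide each of its coefficients by 3 to get the monic form.

Answer: s^4 - 17*s^3/3 + 20*s^2/3 - 50*s/3 - 14/3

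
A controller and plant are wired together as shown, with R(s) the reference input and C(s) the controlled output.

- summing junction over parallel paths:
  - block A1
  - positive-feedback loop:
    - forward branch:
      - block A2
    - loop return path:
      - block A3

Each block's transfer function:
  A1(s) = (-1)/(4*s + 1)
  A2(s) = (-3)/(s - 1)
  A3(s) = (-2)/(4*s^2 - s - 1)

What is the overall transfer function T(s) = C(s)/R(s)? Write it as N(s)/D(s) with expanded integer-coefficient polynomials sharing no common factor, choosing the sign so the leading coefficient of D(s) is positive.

1. collapse the loop (A2 forward, A3 return) gives (-12*s^2 + 3*s + 3)/(4*s^3 - 5*s^2 - 5)
2. sum the parallel branches A1, [A2/(1-A2*A3)] - this is the overall T(s), already in the required normalized form

Therefore the answer is (-52*s^3 + 5*s^2 + 15*s + 8)/(16*s^4 - 16*s^3 - 5*s^2 - 20*s - 5).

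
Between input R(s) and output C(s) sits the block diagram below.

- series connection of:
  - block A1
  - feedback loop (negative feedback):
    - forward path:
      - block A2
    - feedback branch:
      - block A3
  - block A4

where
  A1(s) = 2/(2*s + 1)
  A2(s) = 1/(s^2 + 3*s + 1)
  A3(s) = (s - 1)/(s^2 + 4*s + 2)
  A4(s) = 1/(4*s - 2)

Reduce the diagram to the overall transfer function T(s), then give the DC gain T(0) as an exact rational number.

The answer is -2.

Reasoning:
1. feedback reduction of A2, A3 = (s^2 + 4*s + 2)/(s^4 + 7*s^3 + 15*s^2 + 11*s + 1)
2. combine A1, [A2/(1+A2*A3)], A4 in series = (s^2 + 4*s + 2)/(4*s^6 + 28*s^5 + 59*s^4 + 37*s^3 - 11*s^2 - 11*s - 1)
That last expression is T(s); at s = 0 only the constant terms survive, so T(0) = 2/(-1) = -2.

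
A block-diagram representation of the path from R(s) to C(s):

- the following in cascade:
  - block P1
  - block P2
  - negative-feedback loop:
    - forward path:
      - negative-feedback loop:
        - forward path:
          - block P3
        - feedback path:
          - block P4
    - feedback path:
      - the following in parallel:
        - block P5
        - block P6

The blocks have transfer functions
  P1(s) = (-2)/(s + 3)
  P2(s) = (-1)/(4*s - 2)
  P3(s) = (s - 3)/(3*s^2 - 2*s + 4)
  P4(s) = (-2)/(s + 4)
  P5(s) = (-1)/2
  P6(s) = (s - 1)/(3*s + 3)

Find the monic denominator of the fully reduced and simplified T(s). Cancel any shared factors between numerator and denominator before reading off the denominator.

Step 1 - collapse the loop (P3 forward, P4 return) -> (s^2 + s - 12)/(3*s^3 + 10*s^2 - 6*s + 22)
Step 2 - parallel reduction of P5, P6 -> (-s - 5)/(6*s + 6)
Step 3 - collapse the loop ([P3/(1+P3*P4)] forward, (P5+P6) return) -> (6*s^3 + 12*s^2 - 66*s - 72)/(18*s^4 + 77*s^3 + 18*s^2 + 103*s + 192)
Step 4 - reduce the series chain P1, P2, [[P3/(1+P3*P4)]/(1+[P3/(1+P3*P4)]*(P5+P6))] -> (6*s^3 + 12*s^2 - 66*s - 72)/(36*s^6 + 244*s^5 + 367*s^4 + 65*s^3 + 845*s^2 + 651*s - 576)
Step 4 gives the fully reduced T(s), with no common factor left to cancel. The denominator's leading coefficient is 36, so divide each of its coefficients by 36 to get the monic form.

Final answer: s^6 + 61*s^5/9 + 367*s^4/36 + 65*s^3/36 + 845*s^2/36 + 217*s/12 - 16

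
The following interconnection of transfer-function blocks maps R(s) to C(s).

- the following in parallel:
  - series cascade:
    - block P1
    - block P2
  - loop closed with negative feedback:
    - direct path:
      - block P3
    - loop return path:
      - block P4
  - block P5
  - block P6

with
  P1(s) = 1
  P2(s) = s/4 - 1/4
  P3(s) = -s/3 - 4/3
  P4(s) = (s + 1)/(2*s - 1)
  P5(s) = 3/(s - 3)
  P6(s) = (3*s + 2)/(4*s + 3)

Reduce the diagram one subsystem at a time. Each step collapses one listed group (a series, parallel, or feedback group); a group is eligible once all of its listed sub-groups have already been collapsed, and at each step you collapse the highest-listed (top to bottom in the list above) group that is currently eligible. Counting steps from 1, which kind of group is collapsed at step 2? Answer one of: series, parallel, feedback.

(1) combine P1, P2 in series
(2) apply the feedback formula to P3, P4
(3) add (P1*P2), [P3/(1+P3*P4)], P5, P6 (parallel)
The group at step 2 is a feedback group.

Therefore the answer is feedback.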